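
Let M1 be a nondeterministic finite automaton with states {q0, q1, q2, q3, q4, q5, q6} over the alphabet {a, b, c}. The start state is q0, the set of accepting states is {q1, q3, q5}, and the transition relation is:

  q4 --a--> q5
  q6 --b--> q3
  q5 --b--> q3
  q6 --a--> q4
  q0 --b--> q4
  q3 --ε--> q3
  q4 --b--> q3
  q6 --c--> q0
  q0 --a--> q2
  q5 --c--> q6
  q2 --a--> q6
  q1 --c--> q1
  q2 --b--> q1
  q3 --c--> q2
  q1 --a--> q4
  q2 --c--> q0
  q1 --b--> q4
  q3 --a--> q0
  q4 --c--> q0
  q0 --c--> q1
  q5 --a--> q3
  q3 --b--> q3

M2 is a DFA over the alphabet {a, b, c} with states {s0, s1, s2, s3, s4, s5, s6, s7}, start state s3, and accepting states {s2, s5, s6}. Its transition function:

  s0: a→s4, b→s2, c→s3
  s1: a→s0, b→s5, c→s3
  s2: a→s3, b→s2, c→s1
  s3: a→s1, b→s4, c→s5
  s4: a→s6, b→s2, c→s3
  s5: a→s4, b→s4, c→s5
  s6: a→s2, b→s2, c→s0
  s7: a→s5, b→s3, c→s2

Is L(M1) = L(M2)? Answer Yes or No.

Exploring the product automaton M1 × M2 from the start pair (q0, s3), following both machines on each input symbol, reaches 7 state pairs: (q0, s3), (q2, s1), (q4, s4), (q1, s5), (q6, s0), (q5, s6), (q3, s2).
M1 accepts in {q1, q3, q5} and M2 accepts in {s2, s5, s6}. In every reachable pair the two components are either both accepting — (q1, s5), (q5, s6), (q3, s2) — or both non-accepting, so no string is accepted by exactly one of the machines: L(M1) \ L(M2) and L(M2) \ L(M1) are both empty.
Hence every string is accepted by M1 iff it is accepted by M2, and the two languages coincide.

Yes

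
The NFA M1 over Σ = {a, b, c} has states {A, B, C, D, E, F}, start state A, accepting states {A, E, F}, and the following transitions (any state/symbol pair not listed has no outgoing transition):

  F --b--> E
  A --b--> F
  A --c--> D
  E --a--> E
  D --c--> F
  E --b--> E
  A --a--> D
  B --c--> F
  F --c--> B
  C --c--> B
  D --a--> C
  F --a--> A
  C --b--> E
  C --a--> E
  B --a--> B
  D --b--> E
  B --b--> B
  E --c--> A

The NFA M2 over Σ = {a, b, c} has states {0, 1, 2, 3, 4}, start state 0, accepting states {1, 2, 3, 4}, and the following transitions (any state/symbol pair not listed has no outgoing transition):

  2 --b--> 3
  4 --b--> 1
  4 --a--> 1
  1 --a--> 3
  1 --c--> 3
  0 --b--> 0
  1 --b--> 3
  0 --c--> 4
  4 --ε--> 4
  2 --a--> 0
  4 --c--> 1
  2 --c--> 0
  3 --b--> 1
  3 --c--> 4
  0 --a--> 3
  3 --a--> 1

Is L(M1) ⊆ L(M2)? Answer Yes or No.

The empty string ε is in L(M1) but not in L(M2).
So L(M1) ⊄ L(M2).

No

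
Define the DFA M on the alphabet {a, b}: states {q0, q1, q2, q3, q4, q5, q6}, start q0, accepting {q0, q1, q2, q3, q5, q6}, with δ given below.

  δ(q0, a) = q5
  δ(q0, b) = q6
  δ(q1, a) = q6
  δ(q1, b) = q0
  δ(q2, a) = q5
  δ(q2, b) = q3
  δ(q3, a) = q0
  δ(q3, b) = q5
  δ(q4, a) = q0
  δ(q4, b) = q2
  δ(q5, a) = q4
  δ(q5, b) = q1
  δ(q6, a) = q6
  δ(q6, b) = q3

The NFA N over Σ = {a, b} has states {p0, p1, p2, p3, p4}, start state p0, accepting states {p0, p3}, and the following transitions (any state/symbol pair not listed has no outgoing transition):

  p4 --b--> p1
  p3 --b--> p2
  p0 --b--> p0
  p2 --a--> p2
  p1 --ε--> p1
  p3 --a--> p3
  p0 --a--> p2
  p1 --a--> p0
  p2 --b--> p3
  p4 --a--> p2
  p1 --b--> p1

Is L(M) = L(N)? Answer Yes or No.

The string a is accepted by M but rejected by N.
So L(M) ≠ L(N).

No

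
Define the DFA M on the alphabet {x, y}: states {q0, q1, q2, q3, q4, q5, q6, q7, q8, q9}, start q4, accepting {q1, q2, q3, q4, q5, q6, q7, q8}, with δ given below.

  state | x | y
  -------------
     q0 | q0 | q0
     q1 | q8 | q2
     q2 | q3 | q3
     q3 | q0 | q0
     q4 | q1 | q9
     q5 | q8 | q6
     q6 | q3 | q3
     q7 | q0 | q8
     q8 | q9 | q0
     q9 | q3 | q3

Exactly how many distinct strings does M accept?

The useful subgraph on states {q1, q2, q3, q4, q8, q9} is acyclic, so L(M) is finite; the longest accepting path visits 5 useful states, giving maximum string length 4.
Counting accepting paths from q4 by length: 1 of length 0, 1 of length 1, 4 of length 2, 2 of length 3, 2 of length 4. Total 10.

10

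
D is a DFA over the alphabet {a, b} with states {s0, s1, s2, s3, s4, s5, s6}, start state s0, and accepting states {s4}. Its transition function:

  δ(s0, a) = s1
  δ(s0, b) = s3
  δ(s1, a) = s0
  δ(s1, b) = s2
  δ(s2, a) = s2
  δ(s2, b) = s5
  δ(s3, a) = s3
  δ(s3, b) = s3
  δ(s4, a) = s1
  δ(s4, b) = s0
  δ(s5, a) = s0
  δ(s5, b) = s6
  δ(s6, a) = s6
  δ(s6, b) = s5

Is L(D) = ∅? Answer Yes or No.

Yes

The states reachable from the start state are {s0, s1, s2, s3, s5, s6}.
None of the accepting states {s4} is reachable, so no string is accepted and L(D) = ∅.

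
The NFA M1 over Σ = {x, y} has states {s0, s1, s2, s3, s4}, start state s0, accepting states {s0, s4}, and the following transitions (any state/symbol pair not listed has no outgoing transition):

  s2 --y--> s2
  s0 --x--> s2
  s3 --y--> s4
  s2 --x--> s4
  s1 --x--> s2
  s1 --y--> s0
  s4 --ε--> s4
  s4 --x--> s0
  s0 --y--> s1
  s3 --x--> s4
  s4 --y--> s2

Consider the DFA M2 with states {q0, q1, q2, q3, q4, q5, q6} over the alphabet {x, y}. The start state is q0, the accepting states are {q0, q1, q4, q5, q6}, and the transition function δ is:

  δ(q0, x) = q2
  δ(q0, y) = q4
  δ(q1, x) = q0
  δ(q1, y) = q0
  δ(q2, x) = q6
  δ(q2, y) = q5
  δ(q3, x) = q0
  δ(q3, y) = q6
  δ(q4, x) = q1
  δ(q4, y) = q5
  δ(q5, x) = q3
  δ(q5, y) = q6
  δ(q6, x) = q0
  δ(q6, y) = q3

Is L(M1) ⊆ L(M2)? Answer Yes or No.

No

The string xyx is in L(M1) but not in L(M2).
So L(M1) ⊄ L(M2).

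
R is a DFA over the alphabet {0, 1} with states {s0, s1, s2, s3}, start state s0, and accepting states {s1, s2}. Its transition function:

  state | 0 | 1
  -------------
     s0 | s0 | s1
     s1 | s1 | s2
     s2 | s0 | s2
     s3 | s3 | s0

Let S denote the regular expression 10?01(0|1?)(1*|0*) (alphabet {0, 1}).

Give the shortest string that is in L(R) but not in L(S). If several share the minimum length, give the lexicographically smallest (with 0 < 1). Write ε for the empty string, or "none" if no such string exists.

1

The string 1 is accepted by R but not by S.
No shorter string lies in the difference, and 1 is the lexicographically first length-1 string in L(R) \ L(S).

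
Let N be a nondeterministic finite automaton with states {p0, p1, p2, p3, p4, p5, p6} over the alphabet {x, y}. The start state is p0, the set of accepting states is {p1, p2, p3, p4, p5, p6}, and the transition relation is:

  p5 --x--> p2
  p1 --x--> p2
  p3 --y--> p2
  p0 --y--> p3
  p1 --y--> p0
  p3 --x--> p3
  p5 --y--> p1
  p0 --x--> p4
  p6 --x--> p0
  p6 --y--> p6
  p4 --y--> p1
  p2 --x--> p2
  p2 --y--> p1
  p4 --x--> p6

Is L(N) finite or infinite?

infinite

State p0 is reachable from the start and can reach an accepting state, and it lies on the cycle p0 → p3 → p2 → p1 → p0.
Traversing that cycle any number of times yields accepted strings of unbounded length, so the language is infinite.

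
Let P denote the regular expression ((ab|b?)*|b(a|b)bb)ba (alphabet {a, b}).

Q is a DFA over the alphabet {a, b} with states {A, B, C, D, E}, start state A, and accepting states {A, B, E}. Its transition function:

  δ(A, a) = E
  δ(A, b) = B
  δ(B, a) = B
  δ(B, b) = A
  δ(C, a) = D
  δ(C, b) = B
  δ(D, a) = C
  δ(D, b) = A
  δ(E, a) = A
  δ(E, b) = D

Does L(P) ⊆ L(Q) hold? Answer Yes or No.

Converting the expression P to a DFA (subset construction, then merging equivalent states) gives the minimal DFA with states {p0, p1, p2, p3, p4}, start state p0, accepting states {p4} and transitions p0: a→p1, b→p2; p1: a→p3, b→p0; p2: a→p4, b→p2; p3: a→p3, b→p3; p4: a→p3, b→p0.
Exploring the product automaton P × Q from the start pair (p0, A), following both machines on each input symbol, reaches 15 state pairs: (p0, A), (p1, E), (p2, B), (p3, A), (p0, D), (p4, B), (p2, A), (p3, E), (p3, B), (p1, C), (p4, E), (p3, D), (p0, B), (p3, C), (p1, B).
P accepts in {p4} and Q accepts in {A, B, E}. The reachable pairs whose P-component is accepting are (p4, B), (p4, E); in each of them the Q-component is accepting too, so the product for L(P) \ L(Q) (P-component accepting, Q-component rejecting) has no reachable accepting pair and the difference is empty.
Hence every string in L(P) is also in L(Q).

Yes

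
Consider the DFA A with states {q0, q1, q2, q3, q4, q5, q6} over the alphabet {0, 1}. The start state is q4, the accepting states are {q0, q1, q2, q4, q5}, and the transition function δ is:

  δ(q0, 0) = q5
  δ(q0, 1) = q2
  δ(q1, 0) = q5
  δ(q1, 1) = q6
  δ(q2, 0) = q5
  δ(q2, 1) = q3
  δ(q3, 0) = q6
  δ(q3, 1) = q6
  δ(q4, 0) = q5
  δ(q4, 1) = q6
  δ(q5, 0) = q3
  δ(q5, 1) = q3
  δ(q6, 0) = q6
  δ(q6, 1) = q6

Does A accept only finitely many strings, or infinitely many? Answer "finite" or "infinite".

The useful states (reachable from q4 and able to reach an accepting state) are {q4, q5}.
Restricted to these states the transition graph has no cycle, so every accepting path has bounded length and L is finite.

finite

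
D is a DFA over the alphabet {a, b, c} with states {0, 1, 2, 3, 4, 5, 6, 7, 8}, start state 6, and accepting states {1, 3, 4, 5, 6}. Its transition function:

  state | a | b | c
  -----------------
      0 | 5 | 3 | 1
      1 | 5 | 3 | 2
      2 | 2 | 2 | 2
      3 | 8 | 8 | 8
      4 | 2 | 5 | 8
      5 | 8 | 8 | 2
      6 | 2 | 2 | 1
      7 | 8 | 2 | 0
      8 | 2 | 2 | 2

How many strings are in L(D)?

4

The useful subgraph on states {1, 3, 5, 6} is acyclic, so L(D) is finite; the longest accepting path visits 3 useful states, giving maximum string length 2.
Counting accepting paths from 6 by length: 1 of length 0, 1 of length 1, 2 of length 2. Total 4.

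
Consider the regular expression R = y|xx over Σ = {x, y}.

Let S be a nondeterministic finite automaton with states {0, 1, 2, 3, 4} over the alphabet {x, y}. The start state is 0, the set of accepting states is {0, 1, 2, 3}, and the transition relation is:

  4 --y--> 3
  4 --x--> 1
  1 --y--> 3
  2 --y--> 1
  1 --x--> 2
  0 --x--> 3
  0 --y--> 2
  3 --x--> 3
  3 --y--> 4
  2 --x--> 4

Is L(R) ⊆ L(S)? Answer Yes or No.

Converting the expression R to a DFA (subset construction, then merging equivalent states) gives the minimal DFA with states {r0, r1, r2, r3}, start state r0, accepting states {r2} and transitions r0: x→r1, y→r2; r1: x→r2, y→r3; r2: x→r3, y→r3; r3: x→r3, y→r3.
Exploring the product automaton R × S from the start pair (r0, 0), following both machines on each input symbol, reaches 8 state pairs: (r0, 0), (r1, 3), (r2, 2), (r2, 3), (r3, 4), (r3, 1), (r3, 3), (r3, 2).
R accepts in {r2} and S accepts in {0, 1, 2, 3}. The reachable pairs whose R-component is accepting are (r2, 2), (r2, 3); in each of them the S-component is accepting too, so the product for L(R) \ L(S) (R-component accepting, S-component rejecting) has no reachable accepting pair and the difference is empty.
Hence every string in L(R) is also in L(S).

Yes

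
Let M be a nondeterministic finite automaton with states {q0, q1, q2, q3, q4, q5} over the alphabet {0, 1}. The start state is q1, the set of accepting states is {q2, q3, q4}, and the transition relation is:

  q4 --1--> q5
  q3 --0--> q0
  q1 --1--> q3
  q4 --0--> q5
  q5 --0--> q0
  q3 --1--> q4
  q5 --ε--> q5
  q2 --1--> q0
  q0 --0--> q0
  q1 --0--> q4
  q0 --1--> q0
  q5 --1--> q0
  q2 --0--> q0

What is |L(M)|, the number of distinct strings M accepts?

The useful subgraph on states {q1, q3, q4} is acyclic, so L(M) is finite; the longest accepting path visits 3 useful states, giving maximum string length 2.
Counting accepting paths from q1 by length: 2 of length 1, 1 of length 2. Total 3.

3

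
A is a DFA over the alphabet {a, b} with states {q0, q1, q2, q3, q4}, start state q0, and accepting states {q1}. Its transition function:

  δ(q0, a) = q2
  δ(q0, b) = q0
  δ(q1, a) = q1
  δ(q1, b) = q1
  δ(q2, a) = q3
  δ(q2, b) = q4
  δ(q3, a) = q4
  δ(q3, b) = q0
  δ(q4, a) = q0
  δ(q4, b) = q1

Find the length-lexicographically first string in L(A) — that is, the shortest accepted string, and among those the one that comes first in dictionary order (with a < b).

abb

A breadth-first search from q0 reaches an accepting state first via the path q0 → q2 → q4 → q1 on input abb.
No string of length < 3 is accepted (BFS exhausts all shorter strings without reaching an accepting state), and abb is the lexicographically least accepting string of length 3.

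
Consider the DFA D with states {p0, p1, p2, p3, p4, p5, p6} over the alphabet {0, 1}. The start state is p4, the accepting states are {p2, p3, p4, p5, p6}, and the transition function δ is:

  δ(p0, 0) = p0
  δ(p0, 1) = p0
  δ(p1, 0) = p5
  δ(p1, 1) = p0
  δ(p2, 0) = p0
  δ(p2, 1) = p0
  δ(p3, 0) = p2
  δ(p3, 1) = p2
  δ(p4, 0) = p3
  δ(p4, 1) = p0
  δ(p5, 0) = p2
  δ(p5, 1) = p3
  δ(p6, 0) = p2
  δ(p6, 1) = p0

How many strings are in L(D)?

The useful subgraph on states {p2, p3, p4} is acyclic, so L(D) is finite; the longest accepting path visits 3 useful states, giving maximum string length 2.
Counting accepting paths from p4 by length: 1 of length 0, 1 of length 1, 2 of length 2. Total 4.

4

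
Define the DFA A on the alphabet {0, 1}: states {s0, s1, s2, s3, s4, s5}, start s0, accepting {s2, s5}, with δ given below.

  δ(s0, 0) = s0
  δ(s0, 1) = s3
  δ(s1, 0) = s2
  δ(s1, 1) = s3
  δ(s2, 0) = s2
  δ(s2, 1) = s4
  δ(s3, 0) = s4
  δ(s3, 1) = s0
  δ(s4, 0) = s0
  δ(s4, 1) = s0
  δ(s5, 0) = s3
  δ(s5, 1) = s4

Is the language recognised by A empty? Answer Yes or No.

The states reachable from the start state are {s0, s3, s4}.
None of the accepting states {s2, s5} is reachable, so no string is accepted and L(A) = ∅.

Yes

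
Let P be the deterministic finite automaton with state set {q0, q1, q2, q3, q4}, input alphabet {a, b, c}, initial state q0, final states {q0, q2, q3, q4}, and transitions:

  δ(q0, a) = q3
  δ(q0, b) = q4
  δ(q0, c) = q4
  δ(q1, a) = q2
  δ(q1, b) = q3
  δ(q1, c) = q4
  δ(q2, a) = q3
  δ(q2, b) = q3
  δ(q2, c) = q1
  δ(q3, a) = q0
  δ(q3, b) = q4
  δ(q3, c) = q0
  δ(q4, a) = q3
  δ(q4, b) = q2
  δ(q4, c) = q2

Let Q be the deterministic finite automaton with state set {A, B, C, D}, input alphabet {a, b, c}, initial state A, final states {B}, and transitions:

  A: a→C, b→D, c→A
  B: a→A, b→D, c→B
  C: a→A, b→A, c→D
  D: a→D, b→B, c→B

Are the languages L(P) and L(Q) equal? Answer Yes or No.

The empty string ε is accepted by P but rejected by Q.
So L(P) ≠ L(Q).

No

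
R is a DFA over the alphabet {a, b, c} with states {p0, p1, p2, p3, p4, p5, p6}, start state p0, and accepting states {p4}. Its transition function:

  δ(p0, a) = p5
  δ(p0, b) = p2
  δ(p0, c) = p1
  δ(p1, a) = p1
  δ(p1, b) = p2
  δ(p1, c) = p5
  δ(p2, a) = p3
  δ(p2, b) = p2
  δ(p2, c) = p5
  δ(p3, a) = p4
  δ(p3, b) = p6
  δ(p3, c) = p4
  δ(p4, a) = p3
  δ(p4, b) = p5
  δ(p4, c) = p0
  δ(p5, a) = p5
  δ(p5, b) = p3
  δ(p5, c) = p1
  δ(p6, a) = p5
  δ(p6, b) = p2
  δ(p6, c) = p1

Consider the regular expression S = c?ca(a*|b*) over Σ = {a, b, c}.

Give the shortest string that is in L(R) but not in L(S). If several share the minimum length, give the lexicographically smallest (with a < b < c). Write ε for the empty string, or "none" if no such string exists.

aba

The string aba is accepted by R but not by S.
No shorter string lies in the difference, and aba is the lexicographically first length-3 string in L(R) \ L(S).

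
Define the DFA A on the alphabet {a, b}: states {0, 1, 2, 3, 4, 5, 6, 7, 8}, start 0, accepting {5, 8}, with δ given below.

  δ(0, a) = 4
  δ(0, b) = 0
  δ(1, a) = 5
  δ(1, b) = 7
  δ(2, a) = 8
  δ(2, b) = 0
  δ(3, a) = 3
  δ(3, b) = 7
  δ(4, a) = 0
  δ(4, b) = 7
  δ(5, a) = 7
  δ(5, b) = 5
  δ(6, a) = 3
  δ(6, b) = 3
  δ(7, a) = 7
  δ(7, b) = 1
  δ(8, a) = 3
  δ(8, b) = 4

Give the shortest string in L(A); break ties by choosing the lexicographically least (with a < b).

A breadth-first search from 0 reaches an accepting state first via the path 0 → 4 → 7 → 1 → 5 on input abba.
No string of length < 4 is accepted (BFS exhausts all shorter strings without reaching an accepting state), and abba is the lexicographically least accepting string of length 4.

abba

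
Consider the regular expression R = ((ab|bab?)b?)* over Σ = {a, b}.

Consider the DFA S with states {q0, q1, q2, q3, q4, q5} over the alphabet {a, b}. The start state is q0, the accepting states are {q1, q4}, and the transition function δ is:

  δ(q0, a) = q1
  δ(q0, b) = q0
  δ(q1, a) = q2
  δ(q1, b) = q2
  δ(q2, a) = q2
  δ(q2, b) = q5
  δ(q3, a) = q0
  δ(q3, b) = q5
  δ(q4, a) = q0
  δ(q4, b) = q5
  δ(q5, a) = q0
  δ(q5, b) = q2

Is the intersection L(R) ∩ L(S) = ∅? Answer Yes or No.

No

The string ba is accepted by both R and S.
Hence L(R) ∩ L(S) ≠ ∅.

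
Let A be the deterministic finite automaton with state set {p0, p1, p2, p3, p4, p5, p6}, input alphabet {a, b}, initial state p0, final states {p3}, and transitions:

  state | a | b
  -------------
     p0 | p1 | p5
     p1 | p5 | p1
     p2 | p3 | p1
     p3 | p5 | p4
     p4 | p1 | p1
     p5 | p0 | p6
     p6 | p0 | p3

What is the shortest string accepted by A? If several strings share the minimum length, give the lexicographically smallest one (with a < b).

bbb

A breadth-first search from p0 reaches an accepting state first via the path p0 → p5 → p6 → p3 on input bbb.
No string of length < 3 is accepted (BFS exhausts all shorter strings without reaching an accepting state), and bbb is the lexicographically least accepting string of length 3.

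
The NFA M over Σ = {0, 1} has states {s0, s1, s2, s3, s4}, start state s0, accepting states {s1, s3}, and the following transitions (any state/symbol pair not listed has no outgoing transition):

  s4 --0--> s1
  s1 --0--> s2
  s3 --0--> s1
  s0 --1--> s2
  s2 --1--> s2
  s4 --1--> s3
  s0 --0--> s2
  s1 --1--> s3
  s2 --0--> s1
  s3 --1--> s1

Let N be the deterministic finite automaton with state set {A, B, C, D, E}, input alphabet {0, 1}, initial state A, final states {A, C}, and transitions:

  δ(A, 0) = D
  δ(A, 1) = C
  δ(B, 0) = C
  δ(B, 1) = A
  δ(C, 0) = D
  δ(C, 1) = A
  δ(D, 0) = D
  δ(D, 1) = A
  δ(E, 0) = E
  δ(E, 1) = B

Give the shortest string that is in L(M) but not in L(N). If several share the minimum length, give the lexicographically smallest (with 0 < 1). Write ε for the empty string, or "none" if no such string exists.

The string 00 is accepted by M but not by N.
No shorter string lies in the difference, and 00 is the lexicographically first length-2 string in L(M) \ L(N).

00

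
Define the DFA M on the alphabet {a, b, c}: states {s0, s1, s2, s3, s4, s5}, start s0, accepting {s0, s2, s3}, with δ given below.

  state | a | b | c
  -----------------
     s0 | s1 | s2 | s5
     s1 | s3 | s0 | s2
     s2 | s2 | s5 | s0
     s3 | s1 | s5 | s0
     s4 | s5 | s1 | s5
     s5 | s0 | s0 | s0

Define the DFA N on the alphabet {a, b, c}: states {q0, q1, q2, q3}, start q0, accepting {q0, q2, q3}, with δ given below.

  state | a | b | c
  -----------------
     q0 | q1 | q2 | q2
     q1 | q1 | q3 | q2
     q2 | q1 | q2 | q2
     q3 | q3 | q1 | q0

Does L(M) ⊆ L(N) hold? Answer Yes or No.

No

The string aa is in L(M) but not in L(N).
So L(M) ⊄ L(N).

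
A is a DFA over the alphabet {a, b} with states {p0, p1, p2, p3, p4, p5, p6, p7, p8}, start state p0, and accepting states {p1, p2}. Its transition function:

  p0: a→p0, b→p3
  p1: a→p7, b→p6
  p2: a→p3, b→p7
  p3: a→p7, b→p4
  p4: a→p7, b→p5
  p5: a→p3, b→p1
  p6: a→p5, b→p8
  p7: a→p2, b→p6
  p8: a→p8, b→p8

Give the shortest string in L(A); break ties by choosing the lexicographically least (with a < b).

baa

A breadth-first search from p0 reaches an accepting state first via the path p0 → p3 → p7 → p2 on input baa.
No string of length < 3 is accepted (BFS exhausts all shorter strings without reaching an accepting state), and baa is the lexicographically least accepting string of length 3.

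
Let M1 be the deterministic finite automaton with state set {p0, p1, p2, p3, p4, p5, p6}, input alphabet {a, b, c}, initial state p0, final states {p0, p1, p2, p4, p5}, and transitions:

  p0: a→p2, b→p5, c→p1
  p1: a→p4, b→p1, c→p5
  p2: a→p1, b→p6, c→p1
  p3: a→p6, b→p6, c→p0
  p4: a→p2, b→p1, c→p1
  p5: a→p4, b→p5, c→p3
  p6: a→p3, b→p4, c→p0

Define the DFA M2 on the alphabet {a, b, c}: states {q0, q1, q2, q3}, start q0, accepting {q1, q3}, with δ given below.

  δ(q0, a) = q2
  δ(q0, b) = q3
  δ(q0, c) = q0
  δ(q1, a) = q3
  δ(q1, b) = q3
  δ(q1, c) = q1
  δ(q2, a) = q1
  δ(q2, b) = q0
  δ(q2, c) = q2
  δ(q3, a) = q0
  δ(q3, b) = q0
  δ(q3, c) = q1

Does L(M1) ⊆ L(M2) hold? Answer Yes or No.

No

The empty string ε is in L(M1) but not in L(M2).
So L(M1) ⊄ L(M2).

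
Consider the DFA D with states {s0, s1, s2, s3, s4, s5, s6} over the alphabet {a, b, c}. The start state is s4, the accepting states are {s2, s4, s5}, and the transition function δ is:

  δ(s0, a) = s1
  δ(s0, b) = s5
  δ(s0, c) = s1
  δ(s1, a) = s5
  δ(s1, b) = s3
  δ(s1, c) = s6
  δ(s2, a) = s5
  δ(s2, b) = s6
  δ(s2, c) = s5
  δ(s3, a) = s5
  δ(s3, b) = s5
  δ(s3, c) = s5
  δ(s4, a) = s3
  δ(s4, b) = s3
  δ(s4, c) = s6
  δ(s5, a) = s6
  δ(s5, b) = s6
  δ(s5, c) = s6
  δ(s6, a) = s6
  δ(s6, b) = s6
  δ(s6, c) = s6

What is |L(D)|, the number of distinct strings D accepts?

7

The useful subgraph on states {s3, s4, s5} is acyclic, so L(D) is finite; the longest accepting path visits 3 useful states, giving maximum string length 2.
Counting accepting paths from s4 by length: 1 of length 0, 6 of length 2. Total 7.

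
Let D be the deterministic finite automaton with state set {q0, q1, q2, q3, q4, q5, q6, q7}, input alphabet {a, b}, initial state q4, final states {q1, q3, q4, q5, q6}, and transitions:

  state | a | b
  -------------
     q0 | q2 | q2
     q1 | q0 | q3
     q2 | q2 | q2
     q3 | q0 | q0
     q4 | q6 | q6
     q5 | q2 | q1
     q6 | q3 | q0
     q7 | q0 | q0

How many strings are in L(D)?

The useful subgraph on states {q3, q4, q6} is acyclic, so L(D) is finite; the longest accepting path visits 3 useful states, giving maximum string length 2.
Counting accepting paths from q4 by length: 1 of length 0, 2 of length 1, 2 of length 2. Total 5.

5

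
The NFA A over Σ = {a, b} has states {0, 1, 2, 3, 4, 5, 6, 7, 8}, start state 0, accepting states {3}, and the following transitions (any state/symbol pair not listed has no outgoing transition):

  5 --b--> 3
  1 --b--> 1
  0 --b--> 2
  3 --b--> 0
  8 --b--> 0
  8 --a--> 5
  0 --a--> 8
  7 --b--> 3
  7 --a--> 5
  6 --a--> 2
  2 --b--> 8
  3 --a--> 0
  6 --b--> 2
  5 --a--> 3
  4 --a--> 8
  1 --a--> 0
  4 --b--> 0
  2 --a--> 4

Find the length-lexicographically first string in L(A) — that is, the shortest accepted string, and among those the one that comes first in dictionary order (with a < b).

A breadth-first search from 0 reaches an accepting state first via the path 0 → 8 → 5 → 3 on input aaa.
No string of length < 3 is accepted (BFS exhausts all shorter strings without reaching an accepting state), and aaa is the lexicographically least accepting string of length 3.

aaa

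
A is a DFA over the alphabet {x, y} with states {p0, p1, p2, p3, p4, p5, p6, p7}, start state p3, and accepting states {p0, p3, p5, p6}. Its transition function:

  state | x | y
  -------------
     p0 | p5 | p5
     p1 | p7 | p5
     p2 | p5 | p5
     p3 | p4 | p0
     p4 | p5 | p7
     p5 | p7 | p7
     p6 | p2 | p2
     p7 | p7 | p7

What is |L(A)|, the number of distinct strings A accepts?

5

The useful subgraph on states {p0, p3, p4, p5} is acyclic, so L(A) is finite; the longest accepting path visits 3 useful states, giving maximum string length 2.
Counting accepting paths from p3 by length: 1 of length 0, 1 of length 1, 3 of length 2. Total 5.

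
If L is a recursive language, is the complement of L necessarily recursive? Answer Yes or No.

Yes

Run the decider for L and flip its answer; since the decider halts on every input, this decides the complement.
So the recursive languages are closed under complement.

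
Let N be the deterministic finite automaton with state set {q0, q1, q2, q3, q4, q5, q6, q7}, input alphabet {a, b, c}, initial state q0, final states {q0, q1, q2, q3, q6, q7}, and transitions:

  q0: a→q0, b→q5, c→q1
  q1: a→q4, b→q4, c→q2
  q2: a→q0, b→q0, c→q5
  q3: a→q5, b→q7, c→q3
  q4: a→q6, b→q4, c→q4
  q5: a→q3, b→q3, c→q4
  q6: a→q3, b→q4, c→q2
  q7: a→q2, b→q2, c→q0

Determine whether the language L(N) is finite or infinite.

State q0 is reachable from the start and can reach an accepting state, and it lies on the cycle q0 → q0.
Traversing that cycle any number of times yields accepted strings of unbounded length, so the language is infinite.

infinite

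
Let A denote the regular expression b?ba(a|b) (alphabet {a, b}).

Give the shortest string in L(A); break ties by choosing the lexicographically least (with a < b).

baa

By inspection of the expression, no string of length less than 3 matches, and baa is the lexicographically first match of length 3.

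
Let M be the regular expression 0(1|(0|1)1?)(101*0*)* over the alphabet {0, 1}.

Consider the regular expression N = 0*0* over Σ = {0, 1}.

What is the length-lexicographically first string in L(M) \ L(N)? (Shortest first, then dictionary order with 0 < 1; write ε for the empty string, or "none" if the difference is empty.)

The string 01 is accepted by M but not by N.
No shorter string lies in the difference, and 01 is the lexicographically first length-2 string in L(M) \ L(N).

01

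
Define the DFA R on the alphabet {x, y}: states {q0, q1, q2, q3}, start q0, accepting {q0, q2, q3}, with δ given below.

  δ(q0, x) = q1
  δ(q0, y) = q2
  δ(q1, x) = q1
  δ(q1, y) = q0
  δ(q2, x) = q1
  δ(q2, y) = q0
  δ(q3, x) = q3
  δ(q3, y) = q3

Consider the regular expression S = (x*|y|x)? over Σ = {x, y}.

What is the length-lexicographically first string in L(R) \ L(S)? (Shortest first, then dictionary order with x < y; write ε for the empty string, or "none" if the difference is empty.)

The string xy is accepted by R but not by S.
No shorter string lies in the difference, and xy is the lexicographically first length-2 string in L(R) \ L(S).

xy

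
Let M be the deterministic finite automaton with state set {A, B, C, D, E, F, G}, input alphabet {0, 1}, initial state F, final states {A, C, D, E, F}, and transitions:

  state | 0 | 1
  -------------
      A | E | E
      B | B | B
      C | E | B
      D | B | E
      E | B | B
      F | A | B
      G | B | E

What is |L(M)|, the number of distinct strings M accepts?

4

The useful subgraph on states {A, E, F} is acyclic, so L(M) is finite; the longest accepting path visits 3 useful states, giving maximum string length 2.
Counting accepting paths from F by length: 1 of length 0, 1 of length 1, 2 of length 2. Total 4.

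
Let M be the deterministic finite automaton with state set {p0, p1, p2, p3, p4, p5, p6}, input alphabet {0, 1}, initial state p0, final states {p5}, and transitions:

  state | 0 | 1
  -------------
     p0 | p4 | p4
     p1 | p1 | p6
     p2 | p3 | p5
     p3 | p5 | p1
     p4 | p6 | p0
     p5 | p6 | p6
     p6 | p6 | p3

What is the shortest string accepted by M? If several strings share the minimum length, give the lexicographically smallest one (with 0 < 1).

0010

A breadth-first search from p0 reaches an accepting state first via the path p0 → p4 → p6 → p3 → p5 on input 0010.
No string of length < 4 is accepted (BFS exhausts all shorter strings without reaching an accepting state), and 0010 is the lexicographically least accepting string of length 4.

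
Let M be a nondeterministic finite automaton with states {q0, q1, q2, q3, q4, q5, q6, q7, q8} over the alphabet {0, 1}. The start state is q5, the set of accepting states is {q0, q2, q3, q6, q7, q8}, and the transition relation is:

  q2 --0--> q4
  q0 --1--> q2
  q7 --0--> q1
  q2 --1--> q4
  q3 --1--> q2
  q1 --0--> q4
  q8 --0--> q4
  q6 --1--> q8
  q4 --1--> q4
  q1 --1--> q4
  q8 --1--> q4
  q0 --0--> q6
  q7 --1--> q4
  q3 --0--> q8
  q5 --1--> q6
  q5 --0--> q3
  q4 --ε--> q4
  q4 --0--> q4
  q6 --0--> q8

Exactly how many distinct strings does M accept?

The useful subgraph on states {q2, q3, q5, q6, q8} is acyclic, so L(M) is finite; the longest accepting path visits 3 useful states, giving maximum string length 2.
Counting accepting paths from q5 by length: 2 of length 1, 4 of length 2. Total 6.

6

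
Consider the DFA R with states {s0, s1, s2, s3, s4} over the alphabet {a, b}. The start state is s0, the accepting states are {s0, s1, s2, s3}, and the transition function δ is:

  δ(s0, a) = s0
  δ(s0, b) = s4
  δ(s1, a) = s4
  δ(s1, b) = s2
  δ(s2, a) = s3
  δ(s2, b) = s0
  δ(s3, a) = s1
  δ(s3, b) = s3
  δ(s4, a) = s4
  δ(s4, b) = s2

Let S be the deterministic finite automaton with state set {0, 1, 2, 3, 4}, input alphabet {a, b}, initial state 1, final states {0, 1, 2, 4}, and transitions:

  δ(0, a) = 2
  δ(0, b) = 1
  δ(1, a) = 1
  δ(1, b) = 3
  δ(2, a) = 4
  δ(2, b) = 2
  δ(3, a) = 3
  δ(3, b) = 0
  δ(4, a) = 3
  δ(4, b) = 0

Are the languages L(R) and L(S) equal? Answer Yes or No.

Yes

Exploring the product automaton R × S from the start pair (s0, 1), following both machines on each input symbol, reaches 5 state pairs: (s0, 1), (s4, 3), (s2, 0), (s3, 2), (s1, 4).
R accepts in {s0, s1, s2, s3} and S accepts in {0, 1, 2, 4}. In every reachable pair the two components are either both accepting — (s0, 1), (s2, 0), (s3, 2), (s1, 4) — or both non-accepting, so no string is accepted by exactly one of the machines: L(R) \ L(S) and L(S) \ L(R) are both empty.
Hence every string is accepted by R iff it is accepted by S, and the two languages coincide.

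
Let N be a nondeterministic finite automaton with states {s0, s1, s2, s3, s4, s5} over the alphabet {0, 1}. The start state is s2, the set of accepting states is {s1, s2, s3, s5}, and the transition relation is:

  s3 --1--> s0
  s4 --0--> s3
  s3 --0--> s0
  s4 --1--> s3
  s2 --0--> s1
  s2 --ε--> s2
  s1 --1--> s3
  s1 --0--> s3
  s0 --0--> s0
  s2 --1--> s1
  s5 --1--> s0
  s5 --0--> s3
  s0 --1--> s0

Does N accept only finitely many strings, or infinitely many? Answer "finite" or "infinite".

finite

The useful states (reachable from s2 and able to reach an accepting state) are {s1, s2, s3}.
Restricted to these states the transition graph has no cycle, so every accepting path has bounded length and L is finite.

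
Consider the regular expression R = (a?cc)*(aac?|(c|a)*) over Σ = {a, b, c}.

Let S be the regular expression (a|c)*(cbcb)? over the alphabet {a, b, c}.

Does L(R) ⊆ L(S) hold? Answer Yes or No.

Converting the expression R to a DFA (subset construction, then merging equivalent states) gives the minimal DFA with states {r0, r1}, start state r0, accepting states {r0} and transitions r0: a→r0, b→r1, c→r0; r1: a→r1, b→r1, c→r1.
Converting the expression S to a DFA (subset construction, then merging equivalent states) gives the minimal DFA with states {s0, s1, s2, s3, s4, s5}, start state s0, accepting states {s0, s2, s5} and transitions s0: a→s0, b→s1, c→s2; s1: a→s1, b→s1, c→s1; s2: a→s0, b→s3, c→s2; s3: a→s1, b→s1, c→s4; s4: a→s1, b→s5, c→s1; s5: a→s1, b→s1, c→s1.
Exploring the product automaton R × S from the start pair (r0, s0), following both machines on each input symbol, reaches 6 state pairs: (r0, s0), (r1, s1), (r0, s2), (r1, s3), (r1, s4), (r1, s5).
R accepts in {r0} and S accepts in {s0, s2, s5}. The reachable pairs whose R-component is accepting are (r0, s0), (r0, s2); in each of them the S-component is accepting too, so the product for L(R) \ L(S) (R-component accepting, S-component rejecting) has no reachable accepting pair and the difference is empty.
Hence every string in L(R) is also in L(S).

Yes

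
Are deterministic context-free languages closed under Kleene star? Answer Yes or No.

L = {c aⁿbⁿ : n≥0} ∪ {cc aⁿb²ⁿ : n≥0} is a DCFL (the number of leading c's fixes which ratio the DPDA checks), but L* is not. Every word of L starts with c, so in a factorisation of the string cc aⁱbʲ (i≥1) into words of L each factor begins at one of the two c's: either the whole string is a single word of L (forcing j = 2i), or it splits as c · (c aⁱbʲ) with c ∈ L (take n = 0) and c aⁱbʲ ∈ L (forcing j = i). Thus L* ∩ cca⁺b* = {cc aⁿbⁿ : n≥1} ∪ {cc aⁿb²ⁿ : n≥1}. A DPDA for L* would give one for this intersection with a regular set, and, started from its configuration after reading cc, one for {aⁿbⁿ : n≥1} ∪ {aⁿb²ⁿ : n≥1}, which no deterministic PDA accepts (a DPDA for it would have a single run on aⁿb²ⁿ, accepting after the prefix aⁿbⁿ and accepting again after n more b's; an ordinary PDA that simulates it on a's and b's and, at any moment when it is accepting, may switch to reading only a fresh letter d while feeding each d to the simulation as a b, would accept aⁱbʲdᵏ (k≥1) exactly when both aⁱbʲ and aⁱbʲ⁺ᵏ are in the language, i.e. its language intersected with the regular set a*b*d⁺ would be exactly {aⁿbⁿdⁿ : n≥1} — impossible, since context-free languages are closed under intersection with regular sets and {aⁿbⁿdⁿ} is not context-free). So L* is not a DCFL.

No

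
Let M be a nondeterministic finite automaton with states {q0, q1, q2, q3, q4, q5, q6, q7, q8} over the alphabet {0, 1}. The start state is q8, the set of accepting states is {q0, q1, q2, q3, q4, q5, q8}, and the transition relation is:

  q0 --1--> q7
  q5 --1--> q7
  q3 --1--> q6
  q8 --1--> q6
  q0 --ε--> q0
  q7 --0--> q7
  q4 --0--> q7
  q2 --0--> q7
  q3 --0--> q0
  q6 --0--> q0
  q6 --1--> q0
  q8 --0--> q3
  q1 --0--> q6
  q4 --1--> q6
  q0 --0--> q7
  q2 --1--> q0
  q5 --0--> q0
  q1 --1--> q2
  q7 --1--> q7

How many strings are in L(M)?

7

The useful subgraph on states {q0, q3, q6, q8} is acyclic, so L(M) is finite; the longest accepting path visits 4 useful states, giving maximum string length 3.
Counting accepting paths from q8 by length: 1 of length 0, 1 of length 1, 3 of length 2, 2 of length 3. Total 7.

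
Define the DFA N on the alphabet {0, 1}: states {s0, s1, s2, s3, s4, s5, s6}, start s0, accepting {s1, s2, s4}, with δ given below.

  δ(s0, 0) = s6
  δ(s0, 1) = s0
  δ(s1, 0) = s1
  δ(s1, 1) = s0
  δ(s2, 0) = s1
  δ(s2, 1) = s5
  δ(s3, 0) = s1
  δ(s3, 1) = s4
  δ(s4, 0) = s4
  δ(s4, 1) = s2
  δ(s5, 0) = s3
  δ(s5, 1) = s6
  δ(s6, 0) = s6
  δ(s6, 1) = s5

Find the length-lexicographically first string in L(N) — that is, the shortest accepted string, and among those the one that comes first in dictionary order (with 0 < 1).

A breadth-first search from s0 reaches an accepting state first via the path s0 → s6 → s5 → s3 → s1 on input 0100.
No string of length < 4 is accepted (BFS exhausts all shorter strings without reaching an accepting state), and 0100 is the lexicographically least accepting string of length 4.

0100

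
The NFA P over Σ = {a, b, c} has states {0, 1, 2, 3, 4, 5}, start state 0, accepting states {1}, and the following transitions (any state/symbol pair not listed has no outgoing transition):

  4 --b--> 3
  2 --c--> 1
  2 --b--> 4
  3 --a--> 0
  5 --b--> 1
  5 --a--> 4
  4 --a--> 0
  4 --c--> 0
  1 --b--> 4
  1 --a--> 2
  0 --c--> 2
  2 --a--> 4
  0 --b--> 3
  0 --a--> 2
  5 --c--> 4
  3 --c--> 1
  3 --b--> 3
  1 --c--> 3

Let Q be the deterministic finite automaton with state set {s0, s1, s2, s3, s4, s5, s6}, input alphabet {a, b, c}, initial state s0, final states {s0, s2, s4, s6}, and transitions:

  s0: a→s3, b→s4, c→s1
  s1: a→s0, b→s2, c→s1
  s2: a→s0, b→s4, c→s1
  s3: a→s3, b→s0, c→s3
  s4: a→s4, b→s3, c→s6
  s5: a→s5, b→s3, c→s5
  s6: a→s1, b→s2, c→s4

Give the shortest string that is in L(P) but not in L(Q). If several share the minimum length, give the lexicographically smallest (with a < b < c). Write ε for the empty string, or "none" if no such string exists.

ac

The string ac is accepted by P but not by Q.
No shorter string lies in the difference, and ac is the lexicographically first length-2 string in L(P) \ L(Q).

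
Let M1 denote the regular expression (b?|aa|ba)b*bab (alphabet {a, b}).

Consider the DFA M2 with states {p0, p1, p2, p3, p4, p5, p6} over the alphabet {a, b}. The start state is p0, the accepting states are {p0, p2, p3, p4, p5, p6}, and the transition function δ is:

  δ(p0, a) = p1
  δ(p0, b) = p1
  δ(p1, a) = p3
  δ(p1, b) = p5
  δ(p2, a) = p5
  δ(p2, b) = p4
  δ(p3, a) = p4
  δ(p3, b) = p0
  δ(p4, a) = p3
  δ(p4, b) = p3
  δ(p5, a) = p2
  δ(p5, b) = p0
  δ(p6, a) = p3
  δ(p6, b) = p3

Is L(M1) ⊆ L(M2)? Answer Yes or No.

Yes

Converting the expression M1 to a DFA (subset construction, then merging equivalent states) gives the minimal DFA with states {r0, r1, r2, r3, r4, r5, r6, r7, r8, r9}, start state r0, accepting states {r7, r9} and transitions r0: a→r1, b→r2; r1: a→r3, b→r4; r2: a→r5, b→r6; r3: a→r4, b→r6; r4: a→r4, b→r4; r5: a→r4, b→r7; r6: a→r8, b→r6; r7: a→r8, b→r6; r8: a→r4, b→r9; r9: a→r4, b→r4.
Exploring the product automaton M1 × M2 from the start pair (r0, p0), following both machines on each input symbol, reaches 21 state pairs: (r0, p0), (r1, p1), (r2, p1), (r3, p3), (r4, p5), (r5, p3), (r6, p5), (r4, p4), (r6, p0), (r4, p2), (r4, p0), (r7, p0), (r8, p2), (r4, p3), (r8, p1), (r6, p1), (r4, p1), (r9, p4), (r9, p5), (r8, p3), (r9, p0).
M1 accepts in {r7, r9} and M2 accepts in {p0, p2, p3, p4, p5, p6}. The reachable pairs whose M1-component is accepting are (r7, p0), (r9, p4), (r9, p5), (r9, p0); in each of them the M2-component is accepting too, so the product for L(M1) \ L(M2) (M1-component accepting, M2-component rejecting) has no reachable accepting pair and the difference is empty.
Hence every string in L(M1) is also in L(M2).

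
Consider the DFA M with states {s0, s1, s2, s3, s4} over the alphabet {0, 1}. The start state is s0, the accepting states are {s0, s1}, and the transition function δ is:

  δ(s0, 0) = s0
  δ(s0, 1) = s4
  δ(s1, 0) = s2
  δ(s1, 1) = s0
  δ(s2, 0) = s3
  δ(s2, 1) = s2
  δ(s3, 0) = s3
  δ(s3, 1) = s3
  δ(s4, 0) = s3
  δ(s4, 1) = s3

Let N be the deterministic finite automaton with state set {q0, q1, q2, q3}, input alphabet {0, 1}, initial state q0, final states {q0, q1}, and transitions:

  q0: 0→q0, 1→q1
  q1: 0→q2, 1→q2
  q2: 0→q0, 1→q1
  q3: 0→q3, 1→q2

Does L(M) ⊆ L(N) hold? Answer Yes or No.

Yes

Exploring the product automaton M × N from the start pair (s0, q0), following both machines on each input symbol, reaches 5 state pairs: (s0, q0), (s4, q1), (s3, q2), (s3, q0), (s3, q1).
M accepts in {s0, s1} and N accepts in {q0, q1}. The reachable pairs whose M-component is accepting are (s0, q0); in each of them the N-component is accepting too, so the product for L(M) \ L(N) (M-component accepting, N-component rejecting) has no reachable accepting pair and the difference is empty.
Hence every string in L(M) is also in L(N).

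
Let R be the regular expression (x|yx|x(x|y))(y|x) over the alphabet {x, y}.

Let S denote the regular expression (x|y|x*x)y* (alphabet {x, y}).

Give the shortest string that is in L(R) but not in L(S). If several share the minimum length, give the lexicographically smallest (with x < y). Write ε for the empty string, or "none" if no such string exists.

xyx

The string xyx is accepted by R but not by S.
No shorter string lies in the difference, and xyx is the lexicographically first length-3 string in L(R) \ L(S).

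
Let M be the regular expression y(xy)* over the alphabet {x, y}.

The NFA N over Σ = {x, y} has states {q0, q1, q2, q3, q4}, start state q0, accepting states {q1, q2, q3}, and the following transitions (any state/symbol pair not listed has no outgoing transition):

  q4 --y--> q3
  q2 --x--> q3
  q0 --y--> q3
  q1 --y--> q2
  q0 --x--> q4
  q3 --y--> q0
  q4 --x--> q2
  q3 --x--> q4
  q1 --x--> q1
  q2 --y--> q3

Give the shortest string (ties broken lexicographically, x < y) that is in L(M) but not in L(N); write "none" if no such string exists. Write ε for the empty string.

none

Converting the expression M to a DFA (subset construction, then merging equivalent states) gives the minimal DFA with states {m0, m1, m2}, start state m0, accepting states {m2} and transitions m0: x→m1, y→m2; m1: x→m1, y→m1; m2: x→m0, y→m1.
Exploring the product automaton M × N from the start pair (m0, q0), following both machines on each input symbol, reaches 7 state pairs: (m0, q0), (m1, q4), (m2, q3), (m1, q2), (m1, q3), (m0, q4), (m1, q0).
M accepts in {m2} and N accepts in {q1, q2, q3}. The reachable pairs whose M-component is accepting are (m2, q3); in each of them the N-component is accepting too, so the product for L(M) \ L(N) (M-component accepting, N-component rejecting) has no reachable accepting pair and the difference is empty.
So every string accepted by M is also accepted by N: L(M) \ L(N) = ∅ and there is no such string.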